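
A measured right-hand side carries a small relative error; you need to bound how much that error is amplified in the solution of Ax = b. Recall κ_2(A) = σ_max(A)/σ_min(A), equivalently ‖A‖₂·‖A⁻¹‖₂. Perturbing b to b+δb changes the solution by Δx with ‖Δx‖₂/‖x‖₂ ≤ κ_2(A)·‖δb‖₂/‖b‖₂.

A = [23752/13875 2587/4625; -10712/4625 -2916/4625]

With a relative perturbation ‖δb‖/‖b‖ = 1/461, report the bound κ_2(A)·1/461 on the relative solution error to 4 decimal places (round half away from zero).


form AᵀA = [2555008/308025 248248/102675; 248248/102675 24313/34225] with trace 110953/12321 and determinant 64/1369
char-poly roots: 9 and 64/12321
κ_2(A) = √(λ_max/λ_min) = √(9 / (64/12321)) = 41.6250
perturbation bound = 41.6250·1/461 = 0.0903

0.0903


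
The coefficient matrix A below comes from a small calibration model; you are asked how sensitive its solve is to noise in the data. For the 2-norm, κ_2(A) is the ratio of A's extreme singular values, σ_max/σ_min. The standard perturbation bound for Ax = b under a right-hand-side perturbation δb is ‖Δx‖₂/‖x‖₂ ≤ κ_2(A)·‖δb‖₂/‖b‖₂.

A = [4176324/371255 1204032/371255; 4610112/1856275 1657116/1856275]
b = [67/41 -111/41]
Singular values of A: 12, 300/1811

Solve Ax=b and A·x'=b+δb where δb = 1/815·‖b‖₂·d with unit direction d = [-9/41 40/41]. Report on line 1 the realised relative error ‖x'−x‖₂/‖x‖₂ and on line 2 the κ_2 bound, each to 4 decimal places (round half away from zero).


0.0013
0.0889

from the listed singular values, σ₁ = 12, σ_n = 300/1811
condition number: 12 ÷ (300/1811) = 72.4400
κ_2(A)·‖δb‖/‖b‖ = 0.0889
solve Ax = b  →  x = [5.1508 -17.3623]
‖b‖₂ = 3.1623 and ‖x‖₂ = 18.1102
with δb = [-0.0009 0.0038], A·Δx = δb → ‖Δx‖ = 0.0234
realised ‖Δx‖/‖x‖ = 0.0013
so the bound overstates the realised error by a factor of ≈ 68.7233 (computed from the unrounded values)


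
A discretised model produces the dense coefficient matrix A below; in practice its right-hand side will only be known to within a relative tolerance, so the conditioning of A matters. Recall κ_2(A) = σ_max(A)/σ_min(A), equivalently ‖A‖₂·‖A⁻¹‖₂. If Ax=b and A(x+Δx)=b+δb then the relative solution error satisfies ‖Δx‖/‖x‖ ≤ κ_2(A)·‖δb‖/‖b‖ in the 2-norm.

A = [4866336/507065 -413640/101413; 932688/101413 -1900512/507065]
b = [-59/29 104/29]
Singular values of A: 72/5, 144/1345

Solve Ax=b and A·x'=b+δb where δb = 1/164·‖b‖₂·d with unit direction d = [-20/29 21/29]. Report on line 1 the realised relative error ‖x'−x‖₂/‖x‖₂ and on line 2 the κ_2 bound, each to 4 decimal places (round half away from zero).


from the listed singular values, σ₁ = 72/5, σ_n = 144/1345
κ_2(A) = (72/5) / (144/1345) = 134.5000
perturbation bound = 134.5000·1/164 = 0.8201
solve Ax = b  →  x = [14.4338 34.4605]
‖b‖ = 4.1231, ‖x‖ = 37.3612
δb = ε·‖b‖·d = [-0.0173 0.0182]; solving A·Δx = δb gives ‖Δx‖ = 0.2348
relative error = 0.0063
tightness: 0.0063 against a bound of 0.8201 (unrounded ratio ≈ 0.0077)

0.0063
0.8201


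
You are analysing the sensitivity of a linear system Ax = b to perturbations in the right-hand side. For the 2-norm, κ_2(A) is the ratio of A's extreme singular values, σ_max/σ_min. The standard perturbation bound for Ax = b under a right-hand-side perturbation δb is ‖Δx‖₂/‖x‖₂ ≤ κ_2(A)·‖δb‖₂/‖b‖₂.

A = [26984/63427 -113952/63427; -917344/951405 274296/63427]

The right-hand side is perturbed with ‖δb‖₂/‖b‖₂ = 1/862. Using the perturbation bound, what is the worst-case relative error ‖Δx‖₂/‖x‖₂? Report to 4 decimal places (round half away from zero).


0.2485

M = AᵀA = [145093184/130635225 -14323712/2903005; -14323712/2903005 12732480/580601]. tr(M)=73412224/3186225, det(M)=4096/354025
solving λ² − 73412224/3186225·λ + 4096/354025 = 0 gives λ = 576/25, 64/127449
κ = σ_max/σ_min = (24/5)/(8/357) = 214.2000
bound on ‖Δx‖/‖x‖: κ·ε = 214.2000·1/862 = 0.2485


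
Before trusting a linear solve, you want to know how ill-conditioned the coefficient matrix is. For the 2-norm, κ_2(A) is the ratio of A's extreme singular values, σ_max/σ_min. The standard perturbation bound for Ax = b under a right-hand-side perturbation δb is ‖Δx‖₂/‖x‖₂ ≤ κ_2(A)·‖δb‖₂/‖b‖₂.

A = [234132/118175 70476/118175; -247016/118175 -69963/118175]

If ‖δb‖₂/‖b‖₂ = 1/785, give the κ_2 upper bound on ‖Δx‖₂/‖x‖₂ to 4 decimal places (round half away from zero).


0.1557

form AᵀA = [27546896/3321125 8033928/3321125; 8033928/3321125 2345229/3321125] with trace 239137/26569 and determinant 144/26569
λ_max, λ_min = (239137/26569 ± √57171201025/705911761)/2 = 9, 16/26569
so κ_2 = √(9 / (16/26569)) = 122.2500
perturbation bound = 122.2500·1/785 = 0.1557


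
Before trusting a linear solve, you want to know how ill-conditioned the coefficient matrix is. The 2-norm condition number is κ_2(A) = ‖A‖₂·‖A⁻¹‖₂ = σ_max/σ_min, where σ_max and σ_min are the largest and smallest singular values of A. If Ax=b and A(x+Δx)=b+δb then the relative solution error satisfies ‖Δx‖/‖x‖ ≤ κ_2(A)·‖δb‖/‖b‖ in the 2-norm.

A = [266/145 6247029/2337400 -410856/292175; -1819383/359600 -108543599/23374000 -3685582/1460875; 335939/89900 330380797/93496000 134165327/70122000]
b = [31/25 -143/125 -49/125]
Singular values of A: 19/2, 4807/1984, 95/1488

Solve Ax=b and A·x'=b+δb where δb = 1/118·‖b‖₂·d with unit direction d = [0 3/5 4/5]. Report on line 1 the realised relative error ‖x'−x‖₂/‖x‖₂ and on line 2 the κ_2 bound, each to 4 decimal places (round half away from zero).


from the listed singular values, σ₁ = 19/2, σ_n = 95/1488
condition number: (19/2) ÷ (95/1488) = 148.8000
worst-case relative error ≤ 148.8000 × 1/118 = 1.2610
solve Ax = b  →  x = [11.4149 -9.7421 -4.5063]
‖b‖₂ = 1.7321 and ‖x‖₂ = 15.6689
δb = ε·‖b‖·d = [0.0000 0.0088 0.0117]; solving A·Δx = δb gives ‖Δx‖ = 0.2299
realised ‖Δx‖/‖x‖ = 0.0147
tightness: 0.0147 against a bound of 1.2610 (unrounded ratio ≈ 0.0116)

0.0147
1.2610


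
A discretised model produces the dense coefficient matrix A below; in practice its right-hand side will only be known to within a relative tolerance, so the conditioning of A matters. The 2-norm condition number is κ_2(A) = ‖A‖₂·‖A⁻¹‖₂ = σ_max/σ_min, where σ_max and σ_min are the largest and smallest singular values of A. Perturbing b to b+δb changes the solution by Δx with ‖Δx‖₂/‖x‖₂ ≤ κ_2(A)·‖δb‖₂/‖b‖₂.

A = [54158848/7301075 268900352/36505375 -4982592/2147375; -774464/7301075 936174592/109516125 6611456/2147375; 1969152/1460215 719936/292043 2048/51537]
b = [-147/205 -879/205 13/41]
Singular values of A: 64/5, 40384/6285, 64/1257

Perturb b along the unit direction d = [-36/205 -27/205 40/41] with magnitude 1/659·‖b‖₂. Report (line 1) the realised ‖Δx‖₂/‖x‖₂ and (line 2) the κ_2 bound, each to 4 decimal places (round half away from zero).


largest singular value 64/5, smallest 64/1257
κ = σ_max/σ_min = (64/5)/(64/1257) = 251.4000
bound on ‖Δx‖/‖x‖: κ·ε = 251.4000·1/659 = 0.3815
solve Ax = b  →  x = [10.6173 -5.9282 15.4324]
‖b‖₂ = 4.3589 and ‖x‖₂ = 19.6476
δb = ε·‖b‖·d = [-0.0012 -0.0009 0.0065]; solving A·Δx = δb gives ‖Δx‖ = 0.1299
realised ‖Δx‖/‖x‖ = 0.0066
so the bound overstates the realised error by a factor of ≈ 57.6955 (computed from the unrounded values)

0.0066
0.3815


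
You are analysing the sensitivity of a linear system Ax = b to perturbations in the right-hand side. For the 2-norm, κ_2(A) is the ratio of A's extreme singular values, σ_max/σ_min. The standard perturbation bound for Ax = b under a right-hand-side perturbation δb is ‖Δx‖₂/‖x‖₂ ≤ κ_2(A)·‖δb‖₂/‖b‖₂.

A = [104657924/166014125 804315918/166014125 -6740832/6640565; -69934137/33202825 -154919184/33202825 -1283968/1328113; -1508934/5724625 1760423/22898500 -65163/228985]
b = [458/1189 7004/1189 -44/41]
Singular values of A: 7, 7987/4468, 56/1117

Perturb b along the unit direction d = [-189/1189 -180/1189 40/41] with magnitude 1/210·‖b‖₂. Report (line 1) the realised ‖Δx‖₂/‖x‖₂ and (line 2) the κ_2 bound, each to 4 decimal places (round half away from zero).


0.0143
0.6649

σ_max = 7, σ_min = 56/1117
κ_2(A) = 7 / (56/1117) = 139.6250
perturbation bound = 139.6250·1/210 = 0.6649
solve Ax = b  →  x = [29.1888 -9.1086 -25.7258]
‖b‖₂ = 6.0000 and ‖x‖₂ = 39.9596
with δb = [-0.0045 -0.0043 0.0279], A·Δx = δb → ‖Δx‖ = 0.5699
relative error = 0.0143
tightness: 0.0143 against a bound of 0.6649 (unrounded ratio ≈ 0.0215)


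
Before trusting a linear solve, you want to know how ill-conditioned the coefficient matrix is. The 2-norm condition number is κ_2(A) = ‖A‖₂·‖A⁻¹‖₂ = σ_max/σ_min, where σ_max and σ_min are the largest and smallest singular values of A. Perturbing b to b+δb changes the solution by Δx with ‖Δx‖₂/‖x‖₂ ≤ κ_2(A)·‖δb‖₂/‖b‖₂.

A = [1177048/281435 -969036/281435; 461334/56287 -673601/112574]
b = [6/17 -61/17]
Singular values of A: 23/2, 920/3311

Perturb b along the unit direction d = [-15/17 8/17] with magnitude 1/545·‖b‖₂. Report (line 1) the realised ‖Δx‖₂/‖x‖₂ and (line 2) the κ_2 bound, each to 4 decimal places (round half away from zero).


σ_max = 23/2, σ_min = 920/3311
condition number: (23/2) ÷ (920/3311) = 41.3875
bound on ‖Δx‖/‖x‖: κ·ε = 41.3875·1/545 = 0.0759
solve Ax = b  →  x = [-4.5274 -5.6017]
2-norm of b is 3.6056; of x, 7.2026
δb = ε·‖b‖·d = [-0.0058 0.0031]; solving A·Δx = δb gives ‖Δx‖ = 0.0238
realised ‖Δx‖/‖x‖ = 0.0033
so the bound overstates the realised error by a factor of ≈ 22.9727 (computed from the unrounded values)

0.0033
0.0759


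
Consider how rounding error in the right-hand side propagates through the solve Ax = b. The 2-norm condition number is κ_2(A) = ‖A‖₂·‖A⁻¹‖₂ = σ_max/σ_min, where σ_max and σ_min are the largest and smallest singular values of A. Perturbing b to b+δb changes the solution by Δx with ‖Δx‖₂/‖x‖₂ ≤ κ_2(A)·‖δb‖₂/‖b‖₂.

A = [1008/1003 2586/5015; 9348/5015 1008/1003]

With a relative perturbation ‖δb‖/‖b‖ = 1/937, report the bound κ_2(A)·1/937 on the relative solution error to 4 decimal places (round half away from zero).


form AᵀA = [6634512/1479425 707616/295885; 707616/295885 1887588/1479425] with trace 20052/3481 and determinant 5184/2175625
char-poly roots: 144/25 and 36/87025
σ_max=√(144/25)=(12/5), σ_min=√(36/87025)=(6/295) → κ = 118.0000
worst-case relative error ≤ 118.0000 × 1/937 = 0.1259

0.1259


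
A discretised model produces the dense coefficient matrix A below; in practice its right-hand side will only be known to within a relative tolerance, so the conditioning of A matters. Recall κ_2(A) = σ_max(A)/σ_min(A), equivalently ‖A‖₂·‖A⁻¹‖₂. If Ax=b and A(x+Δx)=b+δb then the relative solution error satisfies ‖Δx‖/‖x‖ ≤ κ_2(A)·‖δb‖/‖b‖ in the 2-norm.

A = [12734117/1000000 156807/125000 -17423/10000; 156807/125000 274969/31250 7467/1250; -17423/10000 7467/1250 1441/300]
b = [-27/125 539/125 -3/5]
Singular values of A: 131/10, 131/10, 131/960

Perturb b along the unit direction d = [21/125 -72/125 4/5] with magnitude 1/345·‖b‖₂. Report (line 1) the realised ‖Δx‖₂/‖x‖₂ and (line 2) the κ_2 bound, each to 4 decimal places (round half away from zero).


0.0042
0.2783

σ_max = 131/10, σ_min = 131/960
κ_2(A) = (131/10) / (131/960) = 96.0000
bound on ‖Δx‖/‖x‖: κ·ε = 96.0000·1/345 = 0.2783
solve Ax = b  →  x = [-3.6715 12.8605 -17.4504]
‖b‖ = 4.3589, ‖x‖ = 21.9861
Δx = A⁻¹·δb where δb = 1/345·4.3589·d; ‖Δx‖ = 0.0926
relative error = 0.0042
tightness: 0.0042 against a bound of 0.2783 (unrounded ratio ≈ 0.0151)


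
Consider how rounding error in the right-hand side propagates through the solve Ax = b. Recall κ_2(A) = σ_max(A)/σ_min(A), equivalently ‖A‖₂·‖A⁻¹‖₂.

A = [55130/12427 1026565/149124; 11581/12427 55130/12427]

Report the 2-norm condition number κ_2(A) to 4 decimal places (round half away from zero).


6.4500

form AᵀA = [10980749/534361 111169645/3206166; 111169645/3206166 5160890425/76947984] with trace 23329129/266256 and determinant 46854025/266256
λ_max, λ_min = (23329129/266256 ± √494347598777041/70892257536)/2 = 1369/16, 34225/16641
so κ_2 = √((1369/16) / (34225/16641)) = 6.4500


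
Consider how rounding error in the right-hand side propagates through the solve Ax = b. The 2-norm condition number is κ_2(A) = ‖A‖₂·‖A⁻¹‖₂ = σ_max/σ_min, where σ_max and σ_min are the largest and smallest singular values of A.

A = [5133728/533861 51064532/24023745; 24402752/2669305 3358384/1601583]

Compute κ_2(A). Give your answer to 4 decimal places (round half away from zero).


form AᵀA = [1491526022144/8472282025 120811617920/3050021529; 120811617920/3050021529 6118078030864/686254844025] with trace 75509628688/408242025 and determinant 5473632256/10206050625
eigenvalues of AᵀA: λ = (tr ± √(tr²−4·det))/2 = 4624/25, 1183744/408242025
σ_max=√(4624/25)=(68/5), σ_min=√(1183744/408242025)=(1088/20205) → κ = 252.5625

252.5625


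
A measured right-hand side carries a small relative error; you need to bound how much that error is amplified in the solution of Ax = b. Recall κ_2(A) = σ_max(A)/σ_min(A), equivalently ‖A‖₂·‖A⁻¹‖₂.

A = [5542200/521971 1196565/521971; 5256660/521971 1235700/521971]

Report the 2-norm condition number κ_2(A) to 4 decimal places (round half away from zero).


form AᵀA = [69379851600/323964001 15609105000/323964001; 15609105000/323964001 3518100225/323964001] with trace 43365825/192721 and determinant 810000/192721
solving λ² − 43365825/192721·λ + 810000/192721 = 0 gives λ = 225, 3600/192721
κ = σ_max/σ_min = 15/(60/439) = 109.7500

109.7500


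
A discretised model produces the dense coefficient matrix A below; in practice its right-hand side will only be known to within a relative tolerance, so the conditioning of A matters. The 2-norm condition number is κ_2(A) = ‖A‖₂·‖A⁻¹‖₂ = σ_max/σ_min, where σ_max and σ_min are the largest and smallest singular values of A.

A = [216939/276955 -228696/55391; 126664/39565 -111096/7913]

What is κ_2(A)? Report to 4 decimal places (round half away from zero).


101.3250

form AᵀA = [33328288225/3068162881 -147826881000/3068162881; -147826881000/3068162881 657075600000/3068162881] with trace 410710225/1825201 and determinant 9000000/1825201
solving λ² − 410710225/1825201·λ + 9000000/1825201 = 0 gives λ = 225, 40000/1825201
so κ_2 = √(225 / (40000/1825201)) = 101.3250


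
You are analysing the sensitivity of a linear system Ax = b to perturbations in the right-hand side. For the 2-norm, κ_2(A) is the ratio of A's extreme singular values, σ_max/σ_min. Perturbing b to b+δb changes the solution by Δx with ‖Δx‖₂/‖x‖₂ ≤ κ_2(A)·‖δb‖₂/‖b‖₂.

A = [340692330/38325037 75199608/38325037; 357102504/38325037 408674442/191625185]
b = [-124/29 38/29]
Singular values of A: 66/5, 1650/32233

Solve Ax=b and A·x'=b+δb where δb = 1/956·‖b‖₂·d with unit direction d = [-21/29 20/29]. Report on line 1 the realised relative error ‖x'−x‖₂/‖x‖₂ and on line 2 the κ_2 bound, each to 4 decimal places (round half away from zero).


largest singular value 66/5, smallest 1650/32233
κ_2(A) = (66/5) / (1650/32233) = 257.8640
bound on ‖Δx‖/‖x‖: κ·ε = 257.8640·1/956 = 0.2697
solve Ax = b  →  x = [-17.3006 76.2015]
‖b‖₂ = 4.4721 and ‖x‖₂ = 78.1408
re-solving with b+δb shifts x by Δx of norm 0.0914
relative error = 0.0012
realised/bound (from unrounded values) ≈ 0.0043

0.0012
0.2697


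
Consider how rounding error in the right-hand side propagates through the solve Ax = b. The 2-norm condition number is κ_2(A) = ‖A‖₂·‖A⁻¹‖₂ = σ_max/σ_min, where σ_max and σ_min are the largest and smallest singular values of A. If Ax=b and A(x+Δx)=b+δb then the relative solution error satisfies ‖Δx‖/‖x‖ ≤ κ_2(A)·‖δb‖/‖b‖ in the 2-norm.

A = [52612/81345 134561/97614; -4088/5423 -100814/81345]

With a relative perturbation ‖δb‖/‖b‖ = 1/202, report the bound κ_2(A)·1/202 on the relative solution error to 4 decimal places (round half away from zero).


form AᵀA = [7762384/7868025 8619394/4720815; 8619394/4720815 973307041/283248900] with trace 866957/196020 and determinant 38416/680625
char-poly roots: 441/100 and 3136/245025
κ = σ_max/σ_min = (21/10)/(56/495) = 18.5625
worst-case relative error ≤ 18.5625 × 1/202 = 0.0919

0.0919


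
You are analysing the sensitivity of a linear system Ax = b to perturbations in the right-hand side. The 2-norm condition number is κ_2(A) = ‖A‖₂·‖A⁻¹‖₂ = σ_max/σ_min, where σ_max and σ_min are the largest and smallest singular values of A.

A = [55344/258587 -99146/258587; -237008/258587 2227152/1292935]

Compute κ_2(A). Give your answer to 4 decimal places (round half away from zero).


M = AᵀA = [35238400/39778249 -330332256/198891245; -330332256/198891245 3096938884/994456225]. tr(M)=13764356/3441025, det(M)=1024/3441025
solving λ² − 13764356/3441025·λ + 1024/3441025 = 0 gives λ = 4, 256/3441025
κ_2(A) = √(λ_max/λ_min) = √(4 / (256/3441025)) = 231.8750

231.8750


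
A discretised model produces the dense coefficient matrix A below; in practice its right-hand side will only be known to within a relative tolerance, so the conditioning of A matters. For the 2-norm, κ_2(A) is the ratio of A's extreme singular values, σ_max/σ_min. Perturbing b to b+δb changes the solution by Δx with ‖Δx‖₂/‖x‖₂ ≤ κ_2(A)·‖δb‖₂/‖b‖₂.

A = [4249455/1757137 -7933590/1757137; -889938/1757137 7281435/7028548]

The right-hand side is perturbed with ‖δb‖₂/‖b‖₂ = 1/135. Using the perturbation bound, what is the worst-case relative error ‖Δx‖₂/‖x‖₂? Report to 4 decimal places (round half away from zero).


AᵀA = [11213478549/1836722449 -42038596215/3673444898; -42038596215/3673444898 630629922825/29387559184]; tr = 2802925881/101687056, det = 4862025/101687056
char-poly roots: 441/16 and 11025/6355441
κ_2(A) = √(λ_max/λ_min) = √((441/16) / (11025/6355441)) = 126.0500
worst-case relative error ≤ 126.0500 × 1/135 = 0.9337

0.9337


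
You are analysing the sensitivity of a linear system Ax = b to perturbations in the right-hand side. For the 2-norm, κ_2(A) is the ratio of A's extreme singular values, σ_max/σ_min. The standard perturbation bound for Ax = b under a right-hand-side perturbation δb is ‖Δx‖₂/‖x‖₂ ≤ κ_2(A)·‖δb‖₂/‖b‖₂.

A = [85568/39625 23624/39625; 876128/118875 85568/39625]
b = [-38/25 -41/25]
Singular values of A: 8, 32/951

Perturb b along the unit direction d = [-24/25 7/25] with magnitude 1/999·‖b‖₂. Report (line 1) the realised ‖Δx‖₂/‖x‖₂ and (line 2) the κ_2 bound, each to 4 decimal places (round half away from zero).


from the listed singular values, σ₁ = 8, σ_n = 32/951
condition number: 8 ÷ (32/951) = 237.7500
κ_2(A)·‖δb‖/‖b‖ = 0.2380
solve Ax = b  →  x = [-8.5613 28.4600]
‖b‖₂ = 2.2361 and ‖x‖₂ = 29.7198
re-solving with b+δb shifts x by Δx of norm 0.0665
dividing the unrounded norms, ‖Δx‖/‖x‖ = 0.0022
realised/bound (from unrounded values) ≈ 0.0094

0.0022
0.2380


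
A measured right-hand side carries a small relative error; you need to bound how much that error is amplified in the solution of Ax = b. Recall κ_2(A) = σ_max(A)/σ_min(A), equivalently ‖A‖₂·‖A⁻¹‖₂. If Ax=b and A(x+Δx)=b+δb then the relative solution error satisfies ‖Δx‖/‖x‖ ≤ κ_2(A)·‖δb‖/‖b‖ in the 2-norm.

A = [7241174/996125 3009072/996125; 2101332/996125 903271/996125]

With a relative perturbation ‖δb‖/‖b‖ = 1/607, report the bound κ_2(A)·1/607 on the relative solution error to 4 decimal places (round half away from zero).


AᵀA = [6996947332/122124925 116614332/4884997; 116614332/4884997 1214820037/122124925]; tr = 631674413/9394225, det = 11303044/234855625
solving λ² − 631674413/9394225·λ + 11303044/234855625 = 0 gives λ = 1681/25, 6724/9394225
so κ_2 = √((1681/25) / (6724/9394225)) = 306.5000
worst-case relative error ≤ 306.5000 × 1/607 = 0.5049

0.5049


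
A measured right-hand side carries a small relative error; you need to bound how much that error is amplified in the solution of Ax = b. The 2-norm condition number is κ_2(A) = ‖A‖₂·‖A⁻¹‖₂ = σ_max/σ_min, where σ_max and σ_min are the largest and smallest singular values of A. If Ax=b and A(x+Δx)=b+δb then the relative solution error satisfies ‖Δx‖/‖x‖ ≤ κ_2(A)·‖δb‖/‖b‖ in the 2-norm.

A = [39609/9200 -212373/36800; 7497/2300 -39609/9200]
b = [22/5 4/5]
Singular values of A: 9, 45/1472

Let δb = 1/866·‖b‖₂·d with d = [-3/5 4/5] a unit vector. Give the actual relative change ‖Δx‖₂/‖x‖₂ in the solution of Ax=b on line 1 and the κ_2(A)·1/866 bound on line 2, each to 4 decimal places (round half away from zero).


0.0026
0.3400

largest singular value 9, smallest 45/1472
κ = σ_max/σ_min = 9/(45/1472) = 294.4000
perturbation bound = 294.4000·1/866 = 0.3400
solve Ax = b  →  x = [-52.0711 -39.6089]
‖b‖ = 4.4721, ‖x‖ = 65.4237
δb = ε·‖b‖·d = [-0.0031 0.0041]; solving A·Δx = δb gives ‖Δx‖ = 0.1689
dividing the unrounded norms, ‖Δx‖/‖x‖ = 0.0026
tightness: 0.0026 against a bound of 0.3400 (unrounded ratio ≈ 0.0076)


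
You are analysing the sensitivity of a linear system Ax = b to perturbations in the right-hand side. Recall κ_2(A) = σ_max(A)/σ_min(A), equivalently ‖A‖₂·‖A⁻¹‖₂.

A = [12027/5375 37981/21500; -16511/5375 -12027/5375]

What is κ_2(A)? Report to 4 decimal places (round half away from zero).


M = AᵀA = [16690474/1155625 50044347/4622500; 50044347/4622500 150277441/18490000]. tr(M)=16693001/739600, det(M)=130321/739600
λ_max, λ_min = (16693001/739600 ± √278270740739601/547008160000)/2 = 361/16, 361/46225
κ_2(A) = √(λ_max/λ_min) = √((361/16) / (361/46225)) = 53.7500

53.7500


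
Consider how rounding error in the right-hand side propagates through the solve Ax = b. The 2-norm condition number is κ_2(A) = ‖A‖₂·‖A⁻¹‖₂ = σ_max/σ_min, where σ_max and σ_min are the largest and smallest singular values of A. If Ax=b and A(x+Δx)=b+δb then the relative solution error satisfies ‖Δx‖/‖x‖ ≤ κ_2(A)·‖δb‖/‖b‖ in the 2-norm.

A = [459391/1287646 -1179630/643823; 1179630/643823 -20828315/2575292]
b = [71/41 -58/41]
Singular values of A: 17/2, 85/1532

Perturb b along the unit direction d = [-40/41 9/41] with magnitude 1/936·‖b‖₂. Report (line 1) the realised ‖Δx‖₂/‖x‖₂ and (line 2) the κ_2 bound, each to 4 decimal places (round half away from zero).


0.0012
0.1637

σ_max = 17/2, σ_min = 85/1532
κ_2(A) = (17/2) / (85/1532) = 153.2000
worst-case relative error ≤ 153.2000 × 1/936 = 0.1637
solve Ax = b  →  x = [-35.1937 -7.7980]
2-norm of b is 2.2361; of x, 36.0473
δb = ε·‖b‖·d = [-0.0023 0.0005]; solving A·Δx = δb gives ‖Δx‖ = 0.0431
dividing the unrounded norms, ‖Δx‖/‖x‖ = 0.0012
so the bound overstates the realised error by a factor of ≈ 137.0270 (computed from the unrounded values)


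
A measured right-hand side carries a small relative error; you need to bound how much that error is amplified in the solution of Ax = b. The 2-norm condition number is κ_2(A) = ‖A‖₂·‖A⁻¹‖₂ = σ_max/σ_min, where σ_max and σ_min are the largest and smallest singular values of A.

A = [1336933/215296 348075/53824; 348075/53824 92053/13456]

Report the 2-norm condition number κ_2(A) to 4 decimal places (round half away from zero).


256.0000

M = AᵀA = [4430308129/55115776 1162918575/13778944; 1162918575/13778944 305275009/3444736]. tr(M)=11075753/65536, det(M)=28561/65536
char-poly roots: 169 and 169/65536
so κ_2 = √(169 / (169/65536)) = 256.0000


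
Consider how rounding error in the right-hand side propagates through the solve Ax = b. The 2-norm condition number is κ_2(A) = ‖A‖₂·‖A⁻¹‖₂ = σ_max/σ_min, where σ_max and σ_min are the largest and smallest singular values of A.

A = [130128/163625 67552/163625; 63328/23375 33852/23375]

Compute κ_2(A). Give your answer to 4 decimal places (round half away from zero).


308.0000

AᵀA = [341511424/42837025 36427392/8567405; 36427392/8567405 97144336/42837025]; tr = 303568/29645, det = 4096/3705625
solving λ² − 303568/29645·λ + 4096/3705625 = 0 gives λ = 256/25, 16/148225
κ_2(A) = √(λ_max/λ_min) = √((256/25) / (16/148225)) = 308.0000


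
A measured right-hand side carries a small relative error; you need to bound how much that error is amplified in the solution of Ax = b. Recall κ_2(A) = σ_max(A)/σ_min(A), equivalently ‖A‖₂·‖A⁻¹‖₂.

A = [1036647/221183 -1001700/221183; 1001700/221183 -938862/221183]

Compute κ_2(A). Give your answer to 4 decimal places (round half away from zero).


131.5000

form AᵀA = [85203981/2005901 -81137700/2005901; -81137700/2005901 77283396/2005901] with trace 5603013/69169 and determinant 26244/69169
solving λ² − 5603013/69169·λ + 26244/69169 = 0 gives λ = 81, 324/69169
κ_2(A) = √(λ_max/λ_min) = √(81 / (324/69169)) = 131.5000


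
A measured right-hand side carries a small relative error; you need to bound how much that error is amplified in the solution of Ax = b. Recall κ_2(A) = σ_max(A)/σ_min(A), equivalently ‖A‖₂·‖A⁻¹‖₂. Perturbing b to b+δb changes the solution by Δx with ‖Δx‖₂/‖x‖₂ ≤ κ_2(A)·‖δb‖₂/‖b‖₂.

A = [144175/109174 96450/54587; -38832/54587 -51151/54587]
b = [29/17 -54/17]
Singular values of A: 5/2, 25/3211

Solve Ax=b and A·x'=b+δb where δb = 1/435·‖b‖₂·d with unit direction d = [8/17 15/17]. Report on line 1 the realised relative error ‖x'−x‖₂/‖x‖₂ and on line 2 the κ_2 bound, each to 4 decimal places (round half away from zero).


σ_max = 5/2, σ_min = 25/3211
κ_2(A) = (5/2) / (25/3211) = 321.1000
perturbation bound = 321.1000·1/435 = 0.7382
solve Ax = b  →  x = [206.2240 -153.1680]
2-norm of b is 3.6056; of x, 256.8828
δb = ε·‖b‖·d = [0.0039 0.0073]; solving A·Δx = δb gives ‖Δx‖ = 1.0646
relative error = 0.0041
realised/bound (from unrounded values) ≈ 0.0056

0.0041
0.7382


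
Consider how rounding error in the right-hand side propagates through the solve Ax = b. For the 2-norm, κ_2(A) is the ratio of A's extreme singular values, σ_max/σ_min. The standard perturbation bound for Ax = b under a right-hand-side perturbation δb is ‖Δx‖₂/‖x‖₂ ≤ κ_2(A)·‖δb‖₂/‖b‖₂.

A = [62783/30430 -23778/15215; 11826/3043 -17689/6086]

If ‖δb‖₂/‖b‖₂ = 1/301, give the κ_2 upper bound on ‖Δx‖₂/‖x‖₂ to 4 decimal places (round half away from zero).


1.3083

M = AᵀA = [62031601/3204100 -11630808/801025; -11630808/801025 34893049/3204100]. tr(M)=1938493/64082, det(M)=3025/512656
λ_max, λ_min = (1938493/64082 ± √939414546756/1026625681)/2 = 121/4, 25/128164
κ_2(A) = √(λ_max/λ_min) = √((121/4) / (25/128164)) = 393.8000
bound on ‖Δx‖/‖x‖: κ·ε = 393.8000·1/301 = 1.3083


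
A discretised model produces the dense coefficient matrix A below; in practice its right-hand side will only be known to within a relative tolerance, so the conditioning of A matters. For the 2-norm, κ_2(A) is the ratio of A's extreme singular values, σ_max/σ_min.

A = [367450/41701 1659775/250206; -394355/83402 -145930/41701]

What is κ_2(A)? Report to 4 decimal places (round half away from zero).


294.3600

form AᵀA = [2406899225/24068836 1353856400/18051627; 1353856400/18051627 12185098225/216619524] with trace 16923595625/108309762 and determinant 244140625/866478096
λ_max, λ_min = (16923595625/108309762 ± √71598716868006250000/2932751136124161)/2 = 625/4, 390625/216619524
κ = σ_max/σ_min = (25/2)/(625/14718) = 294.3600


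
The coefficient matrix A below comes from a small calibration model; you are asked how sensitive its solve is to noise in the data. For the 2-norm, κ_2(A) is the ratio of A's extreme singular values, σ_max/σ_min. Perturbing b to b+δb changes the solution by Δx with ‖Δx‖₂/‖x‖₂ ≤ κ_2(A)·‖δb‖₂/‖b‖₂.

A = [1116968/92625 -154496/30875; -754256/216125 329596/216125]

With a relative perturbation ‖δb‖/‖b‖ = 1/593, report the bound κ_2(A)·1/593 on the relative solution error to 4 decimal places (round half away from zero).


0.3364

AᵀA = [106005403456/672624225 -2944507712/44841615; -2944507712/44841615 2045144336/74736025]; tr = 147232784/796005, det = 85525504/99500625
char-poly roots: 4624/25 and 18496/3980025
σ_max=√(4624/25)=(68/5), σ_min=√(18496/3980025)=(136/1995) → κ = 199.5000
perturbation bound = 199.5000·1/593 = 0.3364


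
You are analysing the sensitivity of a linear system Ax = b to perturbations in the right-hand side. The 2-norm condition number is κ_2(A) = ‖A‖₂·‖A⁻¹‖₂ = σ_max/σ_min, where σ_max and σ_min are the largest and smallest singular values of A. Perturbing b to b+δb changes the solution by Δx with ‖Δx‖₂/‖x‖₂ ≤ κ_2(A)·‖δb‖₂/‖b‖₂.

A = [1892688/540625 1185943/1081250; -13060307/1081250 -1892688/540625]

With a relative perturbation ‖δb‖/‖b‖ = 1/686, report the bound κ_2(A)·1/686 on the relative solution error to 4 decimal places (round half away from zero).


M = AᵀA = [295841104633/1870562500 21570965136/467640625; 21570965136/467640625 25176851617/1870562500]. tr(M)=51362873/299290, det(M)=294499921/299290000
eigenvalues of AᵀA: λ = (tr ± √(tr²−4·det))/2 = 17161/100, 17161/2992900
κ_2(A) = √(λ_max/λ_min) = √((17161/100) / (17161/2992900)) = 173.0000
worst-case relative error ≤ 173.0000 × 1/686 = 0.2522

0.2522


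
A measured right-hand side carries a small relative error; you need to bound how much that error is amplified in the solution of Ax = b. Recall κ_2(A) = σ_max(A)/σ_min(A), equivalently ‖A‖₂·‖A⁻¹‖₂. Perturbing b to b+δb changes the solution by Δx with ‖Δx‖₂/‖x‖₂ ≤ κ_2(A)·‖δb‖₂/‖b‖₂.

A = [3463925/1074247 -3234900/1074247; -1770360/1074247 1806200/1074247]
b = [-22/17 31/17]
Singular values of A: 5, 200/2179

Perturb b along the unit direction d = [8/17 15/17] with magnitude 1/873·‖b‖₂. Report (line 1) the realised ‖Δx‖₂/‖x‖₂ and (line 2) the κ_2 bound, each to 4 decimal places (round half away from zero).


σ_max = 5, σ_min = 200/2179
κ_2(A) = 5 / (200/2179) = 54.4750
bound on ‖Δx‖/‖x‖: κ·ε = 54.4750·1/873 = 0.0624
solve Ax = b  →  x = [7.2241 8.1653]
2-norm of b is 2.2361; of x, 10.9023
re-solving with b+δb shifts x by Δx of norm 0.0279
realised ‖Δx‖/‖x‖ = 0.0026
so the bound overstates the realised error by a factor of ≈ 24.3784 (computed from the unrounded values)

0.0026
0.0624


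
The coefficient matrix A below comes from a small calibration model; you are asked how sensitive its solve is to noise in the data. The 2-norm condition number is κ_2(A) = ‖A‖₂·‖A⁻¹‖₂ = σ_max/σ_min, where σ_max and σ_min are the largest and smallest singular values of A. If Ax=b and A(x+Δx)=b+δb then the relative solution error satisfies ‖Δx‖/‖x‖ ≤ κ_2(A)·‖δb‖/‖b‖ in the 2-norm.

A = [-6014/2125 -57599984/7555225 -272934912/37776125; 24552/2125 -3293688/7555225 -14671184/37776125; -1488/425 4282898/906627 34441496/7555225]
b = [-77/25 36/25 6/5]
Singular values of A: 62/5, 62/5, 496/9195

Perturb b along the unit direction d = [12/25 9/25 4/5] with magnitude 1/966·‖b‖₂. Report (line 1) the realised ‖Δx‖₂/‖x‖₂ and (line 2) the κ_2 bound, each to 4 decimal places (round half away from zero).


0.2380
0.2380

from the listed singular values, σ₁ = 62/5, σ_n = 496/9195
condition number: (62/5) ÷ (496/9195) = 229.8750
bound on ‖Δx‖/‖x‖: κ·ε = 229.8750·1/966 = 0.2380
solve Ax = b  →  x = [0.1376 0.1855 0.1767]
2-norm of b is 3.6056; of x, 0.2908
Δx = A⁻¹·δb where δb = 1/966·3.6056·d; ‖Δx‖ = 0.0692
realised ‖Δx‖/‖x‖ = 0.2380
tightness: 0.2380 against a bound of 0.2380; the bound is attained (ratio 1)


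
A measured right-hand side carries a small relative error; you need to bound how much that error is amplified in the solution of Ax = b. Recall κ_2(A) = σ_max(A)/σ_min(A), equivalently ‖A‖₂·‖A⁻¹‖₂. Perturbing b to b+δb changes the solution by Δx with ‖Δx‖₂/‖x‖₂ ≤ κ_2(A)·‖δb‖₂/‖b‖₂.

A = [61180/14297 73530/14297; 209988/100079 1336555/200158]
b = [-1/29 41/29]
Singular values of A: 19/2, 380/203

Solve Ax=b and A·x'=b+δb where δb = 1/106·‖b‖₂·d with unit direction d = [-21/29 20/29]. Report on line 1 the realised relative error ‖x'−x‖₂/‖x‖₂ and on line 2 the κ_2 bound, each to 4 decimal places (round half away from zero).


σ_max = 19/2, σ_min = 380/203
condition number: (19/2) ÷ (380/203) = 5.0750
worst-case relative error ≤ 5.0750 × 1/106 = 0.0479
solve Ax = b  →  x = [-0.4218 0.3443]
2-norm of b is 1.4142; of x, 0.5445
δb = ε·‖b‖·d = [-0.0097 0.0092]; solving A·Δx = δb gives ‖Δx‖ = 0.0071
realised ‖Δx‖/‖x‖ = 0.0131
realised/bound (from unrounded values) ≈ 0.2734

0.0131
0.0479


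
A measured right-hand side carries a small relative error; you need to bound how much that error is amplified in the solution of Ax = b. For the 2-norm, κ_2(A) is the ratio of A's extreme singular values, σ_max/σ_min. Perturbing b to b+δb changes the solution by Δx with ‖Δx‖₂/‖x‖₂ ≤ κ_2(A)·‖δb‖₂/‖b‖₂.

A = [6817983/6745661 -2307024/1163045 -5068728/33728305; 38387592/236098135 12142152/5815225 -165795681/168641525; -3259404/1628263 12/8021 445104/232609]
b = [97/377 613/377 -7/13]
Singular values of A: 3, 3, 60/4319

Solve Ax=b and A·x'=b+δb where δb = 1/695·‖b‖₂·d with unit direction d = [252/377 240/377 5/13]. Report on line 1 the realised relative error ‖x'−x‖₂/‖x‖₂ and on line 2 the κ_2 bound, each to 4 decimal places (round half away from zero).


from the listed singular values, σ₁ = 3, σ_n = 60/4319
κ = σ_max/σ_min = 3/(60/4319) = 215.9500
bound on ‖Δx‖/‖x‖: κ·ε = 215.9500·1/695 = 0.3107
solve Ax = b  →  x = [47.8349 20.4753 49.7434]
‖b‖₂ = 1.7321 and ‖x‖₂ = 71.9849
re-solving with b+δb shifts x by Δx of norm 0.1794
realised ‖Δx‖/‖x‖ = 0.0025
tightness: 0.0025 against a bound of 0.3107 (unrounded ratio ≈ 0.0080)

0.0025
0.3107


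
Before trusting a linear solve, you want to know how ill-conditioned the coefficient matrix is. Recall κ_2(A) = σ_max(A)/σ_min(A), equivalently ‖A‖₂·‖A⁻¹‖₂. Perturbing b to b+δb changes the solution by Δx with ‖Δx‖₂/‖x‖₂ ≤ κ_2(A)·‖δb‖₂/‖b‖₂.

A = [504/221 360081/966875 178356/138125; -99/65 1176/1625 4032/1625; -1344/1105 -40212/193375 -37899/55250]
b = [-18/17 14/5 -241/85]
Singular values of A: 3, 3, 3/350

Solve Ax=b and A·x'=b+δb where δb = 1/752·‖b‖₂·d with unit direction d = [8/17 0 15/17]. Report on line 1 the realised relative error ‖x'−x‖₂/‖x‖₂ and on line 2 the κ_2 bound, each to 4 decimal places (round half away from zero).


0.0018
0.4654

σ_max = 3, σ_min = 3/350
κ = σ_max/σ_min = 3/(3/350) = 350.0000
worst-case relative error ≤ 350.0000 × 1/752 = 0.4654
solve Ax = b  →  x = [-0.3590 336.2441 -97.1631]
2-norm of b is 4.1231; of x, 350.0013
δb = ε·‖b‖·d = [0.0026 0.0000 0.0048]; solving A·Δx = δb gives ‖Δx‖ = 0.6397
realised ‖Δx‖/‖x‖ = 0.0018
so the bound overstates the realised error by a factor of ≈ 254.6633 (computed from the unrounded values)


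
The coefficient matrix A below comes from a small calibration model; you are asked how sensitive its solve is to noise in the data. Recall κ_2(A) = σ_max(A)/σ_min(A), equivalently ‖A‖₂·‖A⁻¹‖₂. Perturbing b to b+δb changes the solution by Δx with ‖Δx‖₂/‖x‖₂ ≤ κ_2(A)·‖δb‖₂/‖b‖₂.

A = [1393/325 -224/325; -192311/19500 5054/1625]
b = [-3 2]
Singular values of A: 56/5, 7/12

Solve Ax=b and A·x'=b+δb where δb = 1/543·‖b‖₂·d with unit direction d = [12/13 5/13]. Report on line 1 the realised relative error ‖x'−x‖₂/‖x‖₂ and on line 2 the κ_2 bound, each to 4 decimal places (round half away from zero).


0.0033
0.0354

largest singular value 56/5, smallest 7/12
condition number: (56/5) ÷ (7/12) = 19.2000
worst-case relative error ≤ 19.2000 × 1/543 = 0.0354
solve Ax = b  →  x = [-1.2171 -3.2164]
2-norm of b is 3.6056; of x, 3.4390
δb = ε·‖b‖·d = [0.0061 0.0026]; solving A·Δx = δb gives ‖Δx‖ = 0.0114
realised ‖Δx‖/‖x‖ = 0.0033
so the bound overstates the realised error by a factor of ≈ 10.6827 (computed from the unrounded values)


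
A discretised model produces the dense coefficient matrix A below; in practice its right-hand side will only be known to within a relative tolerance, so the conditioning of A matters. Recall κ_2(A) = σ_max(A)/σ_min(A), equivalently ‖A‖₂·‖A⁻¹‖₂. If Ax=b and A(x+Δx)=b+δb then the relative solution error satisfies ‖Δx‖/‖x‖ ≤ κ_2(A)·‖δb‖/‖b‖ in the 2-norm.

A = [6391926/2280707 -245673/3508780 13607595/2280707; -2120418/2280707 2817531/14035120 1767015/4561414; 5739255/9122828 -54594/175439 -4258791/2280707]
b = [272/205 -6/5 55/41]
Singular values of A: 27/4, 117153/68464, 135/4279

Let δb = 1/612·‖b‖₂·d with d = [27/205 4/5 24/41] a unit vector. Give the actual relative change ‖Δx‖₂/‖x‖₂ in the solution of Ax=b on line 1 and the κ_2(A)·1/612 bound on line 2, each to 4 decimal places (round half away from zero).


largest singular value 27/4, smallest 135/4279
condition number: (27/4) ÷ (135/4279) = 213.9500
bound on ‖Δx‖/‖x‖: κ·ε = 213.9500·1/612 = 0.3496
solve Ax = b  →  x = [1.1096 -0.2566 -0.3018]
2-norm of b is 2.2361; of x, 1.1781
re-solving with b+δb shifts x by Δx of norm 0.1158
realised ‖Δx‖/‖x‖ = 0.0983
tightness: 0.0983 against a bound of 0.3496 (unrounded ratio ≈ 0.2812)

0.0983
0.3496


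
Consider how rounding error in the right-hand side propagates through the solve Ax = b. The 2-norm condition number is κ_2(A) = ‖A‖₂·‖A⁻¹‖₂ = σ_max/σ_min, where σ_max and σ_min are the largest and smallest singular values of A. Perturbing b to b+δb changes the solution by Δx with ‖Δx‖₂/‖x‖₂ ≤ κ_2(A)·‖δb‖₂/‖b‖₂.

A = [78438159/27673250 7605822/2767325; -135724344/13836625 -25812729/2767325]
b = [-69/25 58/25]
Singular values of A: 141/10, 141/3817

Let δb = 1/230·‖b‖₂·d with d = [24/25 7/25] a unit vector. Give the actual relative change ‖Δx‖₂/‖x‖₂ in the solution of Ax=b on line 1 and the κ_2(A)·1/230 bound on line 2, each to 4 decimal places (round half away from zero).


largest singular value 141/10, smallest 141/3817
κ = σ_max/σ_min = (141/10)/(141/3817) = 381.7000
κ_2(A)·‖δb‖/‖b‖ = 1.6596
solve Ax = b  →  x = [37.1851 -39.3529]
‖b‖₂ = 3.6056 and ‖x‖₂ = 54.1423
re-solving with b+δb shifts x by Δx of norm 0.4244
relative error = 0.0078
realised/bound (from unrounded values) ≈ 0.0047

0.0078
1.6596


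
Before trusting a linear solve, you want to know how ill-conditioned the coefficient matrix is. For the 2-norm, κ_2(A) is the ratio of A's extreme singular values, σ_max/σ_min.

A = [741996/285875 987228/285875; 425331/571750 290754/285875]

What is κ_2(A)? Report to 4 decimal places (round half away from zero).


AᵀA = [762604389/104607380 254192823/26151845; 254192823/26151845 338930244/26151845]; tr = 423665073/20921476, det = 26244/5230369
eigenvalues of AᵀA: λ = (tr ± √(tr²−4·det))/2 = 81/4, 1296/5230369
σ_max=√(81/4)=(9/2), σ_min=√(1296/5230369)=(36/2287) → κ = 285.8750

285.8750
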